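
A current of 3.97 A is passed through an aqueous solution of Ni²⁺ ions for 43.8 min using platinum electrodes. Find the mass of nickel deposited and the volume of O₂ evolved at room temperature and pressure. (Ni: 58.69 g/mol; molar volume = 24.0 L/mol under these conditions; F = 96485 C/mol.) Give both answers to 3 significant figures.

3.17 g Ni; 0.649 L O₂

Q = 3.97 × 2628 = 10430 C; n(e⁻) = 10430 / 96485 = 0.1081 mol
Cathode: Ni²⁺ + 2e⁻ → Ni → n(Ni) = 0.1081/2 = 0.05405 mol → 3.17 g
Anode: 2H₂O → O₂ + 4H⁺ + 4e⁻ → n(O₂) = 0.1081/4 = 0.02703 mol → 0.649 L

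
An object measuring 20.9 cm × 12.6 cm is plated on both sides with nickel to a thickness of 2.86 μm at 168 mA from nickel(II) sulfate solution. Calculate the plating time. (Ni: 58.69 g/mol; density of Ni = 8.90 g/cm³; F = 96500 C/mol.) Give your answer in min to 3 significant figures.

Plated area = 2 × 20.9 × 12.6 = 526.7 cm²
Volume = 526.7 × 2.86×10⁻⁴ cm = 0.1506 cm³
m(Ni) = 0.1506 × 8.90 = 1.340 g
n(Ni) = 1.340 / 58.69 = 0.02283 mol; n(e⁻) = 2 × 0.02283 = 0.04566 mol
Q = 0.04566 × 96500 = 4406 C
t = 4406 / 0.168 = 26230 s = 437 min

437 min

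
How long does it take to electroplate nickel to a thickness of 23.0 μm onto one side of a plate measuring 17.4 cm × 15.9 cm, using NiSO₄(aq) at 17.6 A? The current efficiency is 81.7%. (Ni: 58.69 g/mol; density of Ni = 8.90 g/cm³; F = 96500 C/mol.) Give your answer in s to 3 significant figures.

1300 s

Plated area = 17.4 × 15.9 = 276.7 cm²
Volume = 276.7 × 23.0×10⁻⁴ cm = 0.6364 cm³
m(Ni) = 0.6364 × 8.90 = 5.664 g
n(Ni) = 5.664 / 58.69 = 0.09651 mol; n(e⁻) = 2 × 0.09651 = 0.1930 mol
Q = 0.1930 × 96500 / 0.817 = 22800 C
t = 22800 / 17.6 = 1295 s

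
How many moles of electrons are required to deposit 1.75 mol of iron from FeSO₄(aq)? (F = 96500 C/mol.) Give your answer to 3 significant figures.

3.50 mol

Fe²⁺ + 2e⁻ → Fe, so n(e⁻) = 2 × 1.75 = 3.500 mol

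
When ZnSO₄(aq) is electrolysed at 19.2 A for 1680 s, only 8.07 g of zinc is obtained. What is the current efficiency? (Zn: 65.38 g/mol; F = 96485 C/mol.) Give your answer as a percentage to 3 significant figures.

Q = 19.2 × 1680 = 32260 C
n(e⁻) = 32260 / 96485 = 0.3344 mol
Zn²⁺ + 2e⁻ → Zn, so theoretical n(Zn) = 0.1672 mol → 10.93 g
Efficiency = 8.07 / 10.93 = 0.7383 = 73.8%

73.8%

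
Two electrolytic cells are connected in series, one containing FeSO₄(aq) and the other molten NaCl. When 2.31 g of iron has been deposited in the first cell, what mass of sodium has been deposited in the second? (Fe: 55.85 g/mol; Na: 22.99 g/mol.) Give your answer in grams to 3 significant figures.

n(Fe) = 2.31 / 55.85 = 0.04136 mol
Fe²⁺ + 2e⁻ → Fe, so n(e⁻) = 2 × 0.04136 = 0.08272 mol
Since the cells are in series, n(e⁻) in the Na cell is also 0.08272 mol.
Na⁺ + e⁻ → Na, so n(Na) = 0.08272 mol
m(Na) = 0.08272 × 22.99 = 1.90 g

1.90 g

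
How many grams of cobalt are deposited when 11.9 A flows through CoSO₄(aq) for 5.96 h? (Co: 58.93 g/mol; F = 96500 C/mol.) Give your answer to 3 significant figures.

78.0 g

Charge passed = 11.9 × 21456 = 2.553×10^5 C
n(e⁻) = Q/F = 2.553×10^5/96500 = 2.646 mol
Co²⁺ + 2e⁻ → Co, so n(Co) = 2.646 / 2 = 1.323 mol
m = 1.323 × 58.93 = 78.0 g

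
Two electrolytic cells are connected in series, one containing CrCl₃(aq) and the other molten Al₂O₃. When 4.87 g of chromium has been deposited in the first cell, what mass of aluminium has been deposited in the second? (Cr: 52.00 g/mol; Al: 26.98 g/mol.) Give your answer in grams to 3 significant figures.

2.53 g

n(Cr) = 4.87 / 52.00 = 0.09365 mol
Cr³⁺ + 3e⁻ → Cr, so n(e⁻) = 3 × 0.09365 = 0.2810 mol
The cells are in series, so the same charge (and hence the same n(e⁻) = 0.2810 mol) passes through both.
Al³⁺ + 3e⁻ → Al, so n(Al) = 0.2810 / 3 = 0.09367 mol
m(Al) = 0.09367 × 26.98 = 2.53 g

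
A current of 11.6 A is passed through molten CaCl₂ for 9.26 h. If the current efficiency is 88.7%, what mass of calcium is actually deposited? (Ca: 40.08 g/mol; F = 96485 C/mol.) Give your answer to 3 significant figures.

71.2 g

Q = 11.6 × 33336 = 3.867×10^5 C
n(e⁻) = 3.867×10^5 / 96485 = 4.008 mol
Ca²⁺ + 2e⁻ → Ca, so theoretical m(Ca) = 2.004 × 40.08 = 80.32 g
Actual mass = 88.7% × 80.32 = 71.2 g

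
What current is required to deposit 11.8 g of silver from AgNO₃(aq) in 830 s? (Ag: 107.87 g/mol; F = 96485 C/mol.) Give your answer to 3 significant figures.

n(Ag) = 11.8 / 107.87 = 0.1094 mol
Ag⁺ + e⁻ → Ag, so n(e⁻) = 0.1094 mol
Q = 0.1094 × 96485 = 10560 C
I = Q / t = 10560 / 830 s = 12.7 A

12.7 A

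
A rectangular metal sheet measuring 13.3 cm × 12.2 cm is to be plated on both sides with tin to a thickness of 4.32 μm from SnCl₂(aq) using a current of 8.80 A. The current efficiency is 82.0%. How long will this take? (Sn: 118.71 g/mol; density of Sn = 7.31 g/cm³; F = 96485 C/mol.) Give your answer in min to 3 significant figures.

Plated area = 2 × 13.3 × 12.2 = 324.5 cm²
Volume = 324.5 × 4.32×10⁻⁴ cm = 0.1402 cm³
m(Sn) = 0.1402 × 7.31 = 1.025 g
n(Sn) = 1.025 / 118.71 = 0.008634 mol; n(e⁻) = 2 × 0.008634 = 0.01727 mol
Q = 0.01727 × 96485 / 0.820 = 2032 C
t = 2032 / 8.80 = 230.9 s = 3.85 min

3.85 min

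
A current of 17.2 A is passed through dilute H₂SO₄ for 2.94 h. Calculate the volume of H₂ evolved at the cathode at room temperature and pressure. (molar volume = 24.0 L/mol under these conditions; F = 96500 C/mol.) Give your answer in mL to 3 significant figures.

Q = It = 17.2 × 10584 = 1.820×10^5 C
Moles of electrons = 1.820×10^5 / 96500 = 1.886 mol
2H⁺ + 2e⁻ → H₂, so n(H₂) = 1.886 / 2 = 0.9430 mol
V = 0.9430 × 24.0 = 22.63 L
= 22600 mL

22600 mL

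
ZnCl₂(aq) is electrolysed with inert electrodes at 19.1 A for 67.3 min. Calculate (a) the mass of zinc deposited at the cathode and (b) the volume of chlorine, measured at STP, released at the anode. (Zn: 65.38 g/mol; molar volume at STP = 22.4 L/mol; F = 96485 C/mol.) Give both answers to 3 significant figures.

Q = 19.1 × 4038 = 77130 C; n(e⁻) = 77130 / 96485 = 0.7994 mol
Cathode: Zn²⁺ + 2e⁻ → Zn → n(Zn) = 0.7994/2 = 0.3997 mol → 26.1 g
Anode: 2Cl⁻ → Cl₂ + 2e⁻ → n(Cl₂) = 0.7994/2 = 0.3997 mol → 8.95 L

26.1 g Zn; 8.95 L Cl₂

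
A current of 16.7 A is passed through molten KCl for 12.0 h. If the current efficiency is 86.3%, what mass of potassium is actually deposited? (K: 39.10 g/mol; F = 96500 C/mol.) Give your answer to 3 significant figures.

252 g

Q = 16.7 × 43200 = 7.214×10^5 C
n(e⁻) = 7.214×10^5 / 96500 = 7.476 mol
K⁺ + e⁻ → K, so theoretical m(K) = 7.476 × 39.10 = 292.3 g
Actual mass = 86.3% × 292.3 = 252 g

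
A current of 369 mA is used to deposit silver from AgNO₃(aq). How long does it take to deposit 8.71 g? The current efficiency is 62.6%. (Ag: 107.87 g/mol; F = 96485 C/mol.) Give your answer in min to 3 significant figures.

562 min

n(Ag) = 8.71 / 107.87 = 0.08075 mol
Ag⁺ + e⁻ → Ag, so n(e⁻) = 0.08075 mol
Q = 0.08075 × 96485 / 0.626 = 12450 C
t = Q / I = 12450 / 0.369 = 33740 s = 562 min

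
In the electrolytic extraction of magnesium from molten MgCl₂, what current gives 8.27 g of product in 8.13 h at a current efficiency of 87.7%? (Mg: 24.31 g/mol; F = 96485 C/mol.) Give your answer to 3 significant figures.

2.56 A

n(Mg) = 8.27 / 24.31 = 0.3402 mol
Mg²⁺ + 2e⁻ → Mg, so n(e⁻) = 2 × 0.3402 = 0.6804 mol
Q = 0.6804 × 96485 / 0.877 = 74860 C
I = Q / t = 74860 / 29268 s = 2.56 A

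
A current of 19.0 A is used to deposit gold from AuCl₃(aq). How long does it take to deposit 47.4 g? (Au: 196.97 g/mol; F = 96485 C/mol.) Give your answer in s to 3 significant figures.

3670 s

n(Au) = 47.4 / 196.97 = 0.2406 mol
Au³⁺ + 3e⁻ → Au, so n(e⁻) = 3 × 0.2406 = 0.7218 mol
Q = 0.7218 × 96485 = 69640 C
t = Q / I = 69640 / 19.0 = 3665 s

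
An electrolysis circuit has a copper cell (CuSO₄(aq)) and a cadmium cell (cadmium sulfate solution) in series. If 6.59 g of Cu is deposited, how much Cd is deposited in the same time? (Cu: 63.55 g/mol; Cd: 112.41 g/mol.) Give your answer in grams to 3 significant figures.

11.7 g

n(Cu) = 6.59 / 63.55 = 0.1037 mol
Cu²⁺ + 2e⁻ → Cu, so n(e⁻) = 2 × 0.1037 = 0.2074 mol
In series, the same 0.2074 mol of electrons flows through the second cell.
Cd²⁺ + 2e⁻ → Cd, so n(Cd) = 0.2074 / 2 = 0.1037 mol
m(Cd) = 0.1037 × 112.41 = 11.7 g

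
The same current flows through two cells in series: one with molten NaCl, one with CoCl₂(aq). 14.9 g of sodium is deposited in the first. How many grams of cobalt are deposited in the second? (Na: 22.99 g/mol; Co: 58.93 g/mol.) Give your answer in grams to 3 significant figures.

19.1 g

n(Na) = 14.9 / 22.99 = 0.6481 mol
Na⁺ + e⁻ → Na, so n(e⁻) = 0.6481 mol
Since the cells are in series, n(e⁻) in the Co cell is also 0.6481 mol.
Co²⁺ + 2e⁻ → Co, so n(Co) = 0.6481 / 2 = 0.3241 mol
m(Co) = 0.3241 × 58.93 = 19.1 g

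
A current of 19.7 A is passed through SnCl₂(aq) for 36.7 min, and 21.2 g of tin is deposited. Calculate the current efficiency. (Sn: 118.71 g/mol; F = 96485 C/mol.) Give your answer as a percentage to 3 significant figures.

Q = 19.7 × 2202 = 43380 C
n(e⁻) = 43380 / 96485 = 0.4496 mol
Sn²⁺ + 2e⁻ → Sn, so theoretical n(Sn) = 0.2248 mol → 26.69 g
Efficiency = 21.2 / 26.69 = 0.7943 = 79.4%

79.4%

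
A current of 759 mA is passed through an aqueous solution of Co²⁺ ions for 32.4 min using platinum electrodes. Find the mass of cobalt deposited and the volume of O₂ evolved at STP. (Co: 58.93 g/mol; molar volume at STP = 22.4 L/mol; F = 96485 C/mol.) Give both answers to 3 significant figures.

0.451 g Co; 0.0856 L O₂

Q = 0.759 × 1944 = 1475 C; n(e⁻) = 1475 / 96485 = 0.01529 mol
Cathode: Co²⁺ + 2e⁻ → Co → n(Co) = 0.01529/2 = 0.007645 mol → 0.451 g
Anode: 2H₂O → O₂ + 4H⁺ + 4e⁻ → n(O₂) = 0.01529/4 = 0.003823 mol → 0.0856 L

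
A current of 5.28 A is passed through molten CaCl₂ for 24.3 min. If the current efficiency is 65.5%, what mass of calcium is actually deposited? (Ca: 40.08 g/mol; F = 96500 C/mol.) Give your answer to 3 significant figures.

1.05 g

Q = 5.28 × 1458 = 7698 C
n(e⁻) = 7698 / 96500 = 0.07977 mol
Ca²⁺ + 2e⁻ → Ca, so theoretical m(Ca) = 0.03989 × 40.08 = 1.599 g
Actual mass = 65.5% × 1.599 = 1.05 g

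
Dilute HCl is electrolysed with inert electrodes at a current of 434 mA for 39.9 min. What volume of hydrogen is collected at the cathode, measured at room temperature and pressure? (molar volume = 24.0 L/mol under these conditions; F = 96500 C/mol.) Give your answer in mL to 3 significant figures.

129 mL

Q = It = 0.434 × 2394 = 1039 C
n(e⁻) = 1039 / 96500 = 0.01077 mol
2H⁺ + 2e⁻ → H₂, so n(H₂) = 0.01077 / 2 = 0.005385 mol
V = 0.005385 × 24.0 = 0.1292 L
= 129 mL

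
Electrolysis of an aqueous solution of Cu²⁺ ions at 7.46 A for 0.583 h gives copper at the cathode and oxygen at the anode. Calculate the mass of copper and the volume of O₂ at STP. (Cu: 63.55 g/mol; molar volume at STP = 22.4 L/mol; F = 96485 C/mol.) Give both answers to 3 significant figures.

5.16 g Cu; 0.909 L O₂

Q = 7.46 × 2098.8 = 15660 C; n(e⁻) = 15660 / 96485 = 0.1623 mol
Cathode: Cu²⁺ + 2e⁻ → Cu → n(Cu) = 0.1623/2 = 0.08115 mol → 5.16 g
Anode: 2H₂O → O₂ + 4H⁺ + 4e⁻ → n(O₂) = 0.1623/4 = 0.04058 mol → 0.909 L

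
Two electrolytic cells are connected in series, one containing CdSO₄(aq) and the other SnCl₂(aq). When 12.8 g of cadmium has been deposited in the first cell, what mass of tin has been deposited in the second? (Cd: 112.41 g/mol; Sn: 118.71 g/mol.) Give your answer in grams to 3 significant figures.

13.5 g

n(Cd) = 12.8 / 112.41 = 0.1139 mol
Cd²⁺ + 2e⁻ → Cd, so n(e⁻) = 2 × 0.1139 = 0.2278 mol
The cells are in series, so the same charge (and hence the same n(e⁻) = 0.2278 mol) passes through both.
Sn²⁺ + 2e⁻ → Sn, so n(Sn) = 0.2278 / 2 = 0.1139 mol
m(Sn) = 0.1139 × 118.71 = 13.5 g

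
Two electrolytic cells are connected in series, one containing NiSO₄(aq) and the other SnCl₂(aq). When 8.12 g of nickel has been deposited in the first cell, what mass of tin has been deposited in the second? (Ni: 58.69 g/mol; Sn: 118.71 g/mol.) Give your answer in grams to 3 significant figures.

n(Ni) = 8.12 / 58.69 = 0.1384 mol
Ni²⁺ + 2e⁻ → Ni, so n(e⁻) = 2 × 0.1384 = 0.2768 mol
In series, the same 0.2768 mol of electrons flows through the second cell.
Sn²⁺ + 2e⁻ → Sn, so n(Sn) = 0.2768 / 2 = 0.1384 mol
m(Sn) = 0.1384 × 118.71 = 16.4 g

16.4 g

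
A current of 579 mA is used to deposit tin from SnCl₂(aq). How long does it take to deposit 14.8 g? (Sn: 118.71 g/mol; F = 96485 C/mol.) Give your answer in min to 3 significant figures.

693 min

n(Sn) = 14.8 / 118.71 = 0.1247 mol
Sn²⁺ + 2e⁻ → Sn, so n(e⁻) = 2 × 0.1247 = 0.2494 mol
Q = 0.2494 × 96485 = 24060 C
t = Q / I = 24060 / 0.579 = 41550 s = 693 min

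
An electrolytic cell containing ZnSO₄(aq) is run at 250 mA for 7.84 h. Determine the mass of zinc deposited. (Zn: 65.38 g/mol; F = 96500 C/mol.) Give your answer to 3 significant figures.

Q = 0.250 A × 28224 s = 7056 C
Moles of electrons = 7056 / 96500 = 0.07312 mol
Zn²⁺ + 2e⁻ → Zn, so n(Zn) = 0.07312 / 2 = 0.03656 mol
m = 0.03656 × 65.38 = 2.39 g

2.39 g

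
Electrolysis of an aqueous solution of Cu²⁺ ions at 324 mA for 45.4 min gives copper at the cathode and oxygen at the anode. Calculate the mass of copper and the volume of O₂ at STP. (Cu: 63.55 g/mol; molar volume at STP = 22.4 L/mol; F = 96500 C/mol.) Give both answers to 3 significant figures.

0.291 g Cu; 0.0512 L O₂

Q = 0.324 × 2724 = 882.6 C; n(e⁻) = 882.6 / 96500 = 0.009146 mol
Cathode: Cu²⁺ + 2e⁻ → Cu → n(Cu) = 0.009146/2 = 0.004573 mol → 0.291 g
Anode: 2H₂O → O₂ + 4H⁺ + 4e⁻ → n(O₂) = 0.009146/4 = 0.002287 mol → 0.0512 L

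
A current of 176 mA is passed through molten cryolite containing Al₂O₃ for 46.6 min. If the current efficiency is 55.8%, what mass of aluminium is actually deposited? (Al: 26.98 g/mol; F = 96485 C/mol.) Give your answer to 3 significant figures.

Q = 0.176 × 2796 = 492.1 C
n(e⁻) = 492.1 / 96485 = 0.005100 mol
Al³⁺ + 3e⁻ → Al, so theoretical m(Al) = 0.001700 × 26.98 = 0.04587 g
Actual mass = 55.8% × 0.04587 = 0.0256 g

0.0256 g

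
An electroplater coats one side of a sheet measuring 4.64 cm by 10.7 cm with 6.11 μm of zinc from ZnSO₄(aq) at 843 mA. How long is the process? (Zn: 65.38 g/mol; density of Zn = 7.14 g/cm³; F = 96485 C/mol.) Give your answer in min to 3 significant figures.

Plated area = 4.64 × 10.7 = 49.65 cm²
Volume = 49.65 × 6.11×10⁻⁴ cm = 0.03034 cm³
m(Zn) = 0.03034 × 7.14 = 0.2166 g
n(Zn) = 0.2166 / 65.38 = 0.003313 mol; n(e⁻) = 2 × 0.003313 = 0.006626 mol
Q = 0.006626 × 96485 = 639.3 C
t = 639.3 / 0.843 = 758.4 s = 12.6 min

12.6 min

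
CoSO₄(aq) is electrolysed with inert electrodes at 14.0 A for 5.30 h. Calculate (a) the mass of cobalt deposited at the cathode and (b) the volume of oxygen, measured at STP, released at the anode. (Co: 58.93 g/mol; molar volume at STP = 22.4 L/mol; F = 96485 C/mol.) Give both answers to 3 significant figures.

81.6 g Co; 15.5 L O₂

Q = 14.0 × 19080 = 2.671×10^5 C; n(e⁻) = 2.671×10^5 / 96485 = 2.768 mol
Cathode: Co²⁺ + 2e⁻ → Co → n(Co) = 2.768/2 = 1.384 mol → 81.6 g
Anode: 2H₂O → O₂ + 4H⁺ + 4e⁻ → n(O₂) = 2.768/4 = 0.6920 mol → 15.5 L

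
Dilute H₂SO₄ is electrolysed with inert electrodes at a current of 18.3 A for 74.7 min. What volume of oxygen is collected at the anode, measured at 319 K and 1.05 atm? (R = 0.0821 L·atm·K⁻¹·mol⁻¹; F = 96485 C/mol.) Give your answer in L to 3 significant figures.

5.30 L

Q = It = 18.3 × 4482 = 82020 C
Moles of electrons = 82020 / 96485 = 0.8501 mol
2H₂O → O₂ + 4H⁺ + 4e⁻, so n(O₂) = 0.8501 / 4 = 0.2125 mol
V = nRT/P = 0.2125 × 0.0821 × 319 / 1.05 = 5.300 L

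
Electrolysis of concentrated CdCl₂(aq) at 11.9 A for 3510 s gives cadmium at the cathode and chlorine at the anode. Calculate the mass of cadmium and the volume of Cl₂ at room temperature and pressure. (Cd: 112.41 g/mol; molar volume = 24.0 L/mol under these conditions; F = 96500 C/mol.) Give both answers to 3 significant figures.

Q = 11.9 × 3510 = 41770 C; n(e⁻) = 41770 / 96500 = 0.4328 mol
Cathode: Cd²⁺ + 2e⁻ → Cd → n(Cd) = 0.4328/2 = 0.2164 mol → 24.3 g
Anode: 2Cl⁻ → Cl₂ + 2e⁻ → n(Cl₂) = 0.4328/2 = 0.2164 mol → 5.19 L

24.3 g Cd; 5.19 L Cl₂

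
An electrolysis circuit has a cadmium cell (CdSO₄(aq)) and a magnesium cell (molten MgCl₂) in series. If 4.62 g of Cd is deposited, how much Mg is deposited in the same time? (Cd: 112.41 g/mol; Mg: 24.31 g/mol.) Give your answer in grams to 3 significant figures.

0.999 g

n(Cd) = 4.62 / 112.41 = 0.04110 mol
Cd²⁺ + 2e⁻ → Cd, so n(e⁻) = 2 × 0.04110 = 0.08220 mol
The cells are in series, so the same charge (and hence the same n(e⁻) = 0.08220 mol) passes through both.
Mg²⁺ + 2e⁻ → Mg, so n(Mg) = 0.08220 / 2 = 0.04110 mol
m(Mg) = 0.04110 × 24.31 = 0.999 g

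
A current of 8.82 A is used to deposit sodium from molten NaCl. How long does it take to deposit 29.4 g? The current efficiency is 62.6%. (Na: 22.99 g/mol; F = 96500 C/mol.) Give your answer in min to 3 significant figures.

n(Na) = 29.4 / 22.99 = 1.279 mol
Na⁺ + e⁻ → Na, so n(e⁻) = 1.279 mol
Q = 1.279 × 96500 / 0.626 = 1.972×10^5 C
t = Q / I = 1.972×10^5 / 8.82 = 22360 s = 373 min

373 min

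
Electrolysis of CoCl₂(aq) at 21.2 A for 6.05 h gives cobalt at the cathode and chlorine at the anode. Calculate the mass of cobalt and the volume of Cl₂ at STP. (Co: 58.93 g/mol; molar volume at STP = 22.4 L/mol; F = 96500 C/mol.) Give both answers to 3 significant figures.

141 g Co; 53.6 L Cl₂

Q = 21.2 × 21780 = 4.617×10^5 C; n(e⁻) = 4.617×10^5 / 96500 = 4.784 mol
Cathode: Co²⁺ + 2e⁻ → Co → n(Co) = 4.784/2 = 2.392 mol → 141 g
Anode: 2Cl⁻ → Cl₂ + 2e⁻ → n(Cl₂) = 4.784/2 = 2.392 mol → 53.6 L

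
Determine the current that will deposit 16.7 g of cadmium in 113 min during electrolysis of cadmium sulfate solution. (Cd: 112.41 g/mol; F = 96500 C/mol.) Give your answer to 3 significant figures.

4.23 A

n(Cd) = 16.7 / 112.41 = 0.1486 mol
Cd²⁺ + 2e⁻ → Cd, so n(e⁻) = 2 × 0.1486 = 0.2972 mol
Q = 0.2972 × 96500 = 28680 C
I = Q / t = 28680 / 6780 s = 4.23 A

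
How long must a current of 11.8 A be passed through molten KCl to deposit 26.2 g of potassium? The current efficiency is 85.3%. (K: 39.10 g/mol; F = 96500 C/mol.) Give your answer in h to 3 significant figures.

n(K) = 26.2 / 39.10 = 0.6701 mol
K⁺ + e⁻ → K, so n(e⁻) = 0.6701 mol
Q = 0.6701 × 96500 / 0.853 = 75810 C
t = Q / I = 75810 / 11.8 = 6425 s = 1.78 h

1.78 h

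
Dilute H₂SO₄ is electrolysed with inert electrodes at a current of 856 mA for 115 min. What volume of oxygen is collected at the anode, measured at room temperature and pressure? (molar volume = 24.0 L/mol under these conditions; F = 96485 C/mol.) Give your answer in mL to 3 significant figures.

367 mL

Charge passed = 0.856 × 6900 = 5906 C
n(e⁻) = 5906 / 96485 = 0.06121 mol
2H₂O → O₂ + 4H⁺ + 4e⁻, so n(O₂) = 0.06121 / 4 = 0.01530 mol
V = 0.01530 × 24.0 = 0.3672 L
= 367 mL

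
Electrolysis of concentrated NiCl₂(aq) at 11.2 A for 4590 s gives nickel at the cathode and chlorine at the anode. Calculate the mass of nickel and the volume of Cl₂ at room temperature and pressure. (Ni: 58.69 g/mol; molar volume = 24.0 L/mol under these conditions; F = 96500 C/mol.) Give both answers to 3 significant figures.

15.6 g Ni; 6.39 L Cl₂

Q = 11.2 × 4590 = 51410 C; n(e⁻) = 51410 / 96500 = 0.5327 mol
Cathode: Ni²⁺ + 2e⁻ → Ni → n(Ni) = 0.5327/2 = 0.2664 mol → 15.6 g
Anode: 2Cl⁻ → Cl₂ + 2e⁻ → n(Cl₂) = 0.5327/2 = 0.2664 mol → 6.39 L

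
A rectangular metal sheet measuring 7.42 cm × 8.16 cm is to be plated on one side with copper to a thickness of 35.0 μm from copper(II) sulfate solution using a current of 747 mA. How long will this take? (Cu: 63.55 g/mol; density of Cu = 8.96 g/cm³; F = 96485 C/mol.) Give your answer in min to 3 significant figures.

129 min

Plated area = 7.42 × 8.16 = 60.55 cm²
Volume = 60.55 × 35.0×10⁻⁴ cm = 0.2119 cm³
m(Cu) = 0.2119 × 8.96 = 1.899 g
n(Cu) = 1.899 / 63.55 = 0.02988 mol; n(e⁻) = 2 × 0.02988 = 0.05976 mol
Q = 0.05976 × 96485 = 5766 C
t = 5766 / 0.747 = 7719 s = 129 min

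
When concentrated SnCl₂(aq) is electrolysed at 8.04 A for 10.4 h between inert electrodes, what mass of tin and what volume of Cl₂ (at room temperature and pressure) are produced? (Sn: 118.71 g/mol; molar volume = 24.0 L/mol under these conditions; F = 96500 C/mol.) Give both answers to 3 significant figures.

185 g Sn; 37.4 L Cl₂

Q = 8.04 × 37440 = 3.010×10^5 C; n(e⁻) = 3.010×10^5 / 96500 = 3.119 mol
Cathode: Sn²⁺ + 2e⁻ → Sn → n(Sn) = 3.119/2 = 1.560 mol → 185 g
Anode: 2Cl⁻ → Cl₂ + 2e⁻ → n(Cl₂) = 3.119/2 = 1.560 mol → 37.4 L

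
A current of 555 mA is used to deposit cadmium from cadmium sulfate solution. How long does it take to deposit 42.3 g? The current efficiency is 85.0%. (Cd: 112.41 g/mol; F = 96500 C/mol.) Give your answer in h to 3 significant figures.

n(Cd) = 42.3 / 112.41 = 0.3763 mol
Cd²⁺ + 2e⁻ → Cd, so n(e⁻) = 2 × 0.3763 = 0.7526 mol
Q = 0.7526 × 96500 / 0.850 = 85440 C
t = Q / I = 85440 / 0.555 = 1.539×10^5 s = 42.8 h

42.8 h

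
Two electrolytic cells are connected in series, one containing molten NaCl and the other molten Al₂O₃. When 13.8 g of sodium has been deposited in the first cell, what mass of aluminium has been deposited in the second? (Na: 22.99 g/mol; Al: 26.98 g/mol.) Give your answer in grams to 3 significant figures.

5.40 g

n(Na) = 13.8 / 22.99 = 0.6003 mol
Na⁺ + e⁻ → Na, so n(e⁻) = 0.6003 mol
Since the cells are in series, n(e⁻) in the Al cell is also 0.6003 mol.
Al³⁺ + 3e⁻ → Al, so n(Al) = 0.6003 / 3 = 0.2001 mol
m(Al) = 0.2001 × 26.98 = 5.40 g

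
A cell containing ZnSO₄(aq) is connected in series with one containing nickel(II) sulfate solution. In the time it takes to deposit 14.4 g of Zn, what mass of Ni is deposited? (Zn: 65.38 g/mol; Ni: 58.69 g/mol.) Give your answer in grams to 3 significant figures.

n(Zn) = 14.4 / 65.38 = 0.2203 mol
Zn²⁺ + 2e⁻ → Zn, so n(e⁻) = 2 × 0.2203 = 0.4406 mol
The cells are in series, so the same charge (and hence the same n(e⁻) = 0.4406 mol) passes through both.
Ni²⁺ + 2e⁻ → Ni, so n(Ni) = 0.4406 / 2 = 0.2203 mol
m(Ni) = 0.2203 × 58.69 = 12.9 g

12.9 g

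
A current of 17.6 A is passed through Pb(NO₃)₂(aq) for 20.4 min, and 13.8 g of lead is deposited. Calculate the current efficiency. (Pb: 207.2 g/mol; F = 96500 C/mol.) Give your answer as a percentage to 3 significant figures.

59.7%

Q = 17.6 × 1224 = 21540 C
n(e⁻) = 21540 / 96500 = 0.2232 mol
Pb²⁺ + 2e⁻ → Pb, so theoretical n(Pb) = 0.1116 mol → 23.12 g
Efficiency = 13.8 / 23.12 = 0.5969 = 59.7%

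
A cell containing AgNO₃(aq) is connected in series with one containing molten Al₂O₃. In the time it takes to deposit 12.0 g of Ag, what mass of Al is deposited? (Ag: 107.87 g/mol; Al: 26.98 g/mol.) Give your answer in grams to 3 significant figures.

1.00 g

n(Ag) = 12.0 / 107.87 = 0.1112 mol
Ag⁺ + e⁻ → Ag, so n(e⁻) = 0.1112 mol
The cells are in series, so the same charge (and hence the same n(e⁻) = 0.1112 mol) passes through both.
Al³⁺ + 3e⁻ → Al, so n(Al) = 0.1112 / 3 = 0.03707 mol
m(Al) = 0.03707 × 26.98 = 1.00 g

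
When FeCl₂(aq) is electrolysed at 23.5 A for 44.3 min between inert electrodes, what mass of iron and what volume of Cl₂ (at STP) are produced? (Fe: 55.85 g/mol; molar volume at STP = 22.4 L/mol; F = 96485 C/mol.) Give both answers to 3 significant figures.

Q = 23.5 × 2658 = 62460 C; n(e⁻) = 62460 / 96485 = 0.6474 mol
Cathode: Fe²⁺ + 2e⁻ → Fe → n(Fe) = 0.6474/2 = 0.3237 mol → 18.1 g
Anode: 2Cl⁻ → Cl₂ + 2e⁻ → n(Cl₂) = 0.6474/2 = 0.3237 mol → 7.25 L

18.1 g Fe; 7.25 L Cl₂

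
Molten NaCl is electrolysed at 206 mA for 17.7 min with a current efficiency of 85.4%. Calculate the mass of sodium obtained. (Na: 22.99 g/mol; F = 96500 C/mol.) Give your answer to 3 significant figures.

0.0445 g

Q = 0.206 × 1062 = 218.8 C
n(e⁻) = 218.8 / 96500 = 0.002267 mol
Na⁺ + e⁻ → Na, so theoretical m(Na) = 0.002267 × 22.99 = 0.05212 g
Actual mass = 85.4% × 0.05212 = 0.0445 g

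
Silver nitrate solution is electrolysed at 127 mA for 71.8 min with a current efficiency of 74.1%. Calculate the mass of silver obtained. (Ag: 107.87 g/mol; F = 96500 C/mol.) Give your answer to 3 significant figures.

0.453 g

Q = 0.127 × 4308 = 547.1 C
n(e⁻) = 547.1 / 96500 = 0.005669 mol
Ag⁺ + e⁻ → Ag, so theoretical m(Ag) = 0.005669 × 107.87 = 0.6115 g
Actual mass = 74.1% × 0.6115 = 0.453 g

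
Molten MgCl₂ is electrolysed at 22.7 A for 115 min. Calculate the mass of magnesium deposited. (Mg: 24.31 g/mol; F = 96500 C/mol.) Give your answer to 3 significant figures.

19.7 g

Q = 22.7 A × 6900 s = 1.566×10^5 C
n(e⁻) = 1.566×10^5 / 96500 = 1.623 mol
Mg²⁺ + 2e⁻ → Mg, so n(Mg) = 1.623 / 2 = 0.8115 mol
m = 0.8115 × 24.31 = 19.7 g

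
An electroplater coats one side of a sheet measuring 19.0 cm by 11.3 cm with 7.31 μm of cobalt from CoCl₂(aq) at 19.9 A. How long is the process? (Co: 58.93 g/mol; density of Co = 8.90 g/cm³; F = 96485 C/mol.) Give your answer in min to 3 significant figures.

Plated area = 19.0 × 11.3 = 214.7 cm²
Volume = 214.7 × 7.31×10⁻⁴ cm = 0.1569 cm³
m(Co) = 0.1569 × 8.90 = 1.396 g
n(Co) = 1.396 / 58.93 = 0.02369 mol; n(e⁻) = 2 × 0.02369 = 0.04738 mol
Q = 0.04738 × 96485 = 4571 C
t = 4571 / 19.9 = 229.7 s = 3.83 min

3.83 min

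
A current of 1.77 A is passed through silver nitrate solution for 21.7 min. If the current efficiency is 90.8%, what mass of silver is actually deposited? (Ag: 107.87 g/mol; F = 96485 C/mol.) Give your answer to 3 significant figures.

Q = 1.77 × 1302 = 2305 C
n(e⁻) = 2305 / 96485 = 0.02389 mol
Ag⁺ + e⁻ → Ag, so theoretical m(Ag) = 0.02389 × 107.87 = 2.577 g
Actual mass = 90.8% × 2.577 = 2.34 g

2.34 g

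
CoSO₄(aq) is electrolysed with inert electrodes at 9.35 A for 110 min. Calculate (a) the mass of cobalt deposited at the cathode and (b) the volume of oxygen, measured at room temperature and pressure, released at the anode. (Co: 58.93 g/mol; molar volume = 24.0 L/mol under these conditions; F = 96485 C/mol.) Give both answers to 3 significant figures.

Q = 9.35 × 6600 = 61710 C; n(e⁻) = 61710 / 96485 = 0.6396 mol
Cathode: Co²⁺ + 2e⁻ → Co → n(Co) = 0.6396/2 = 0.3198 mol → 18.8 g
Anode: 2H₂O → O₂ + 4H⁺ + 4e⁻ → n(O₂) = 0.6396/4 = 0.1599 mol → 3.84 L

18.8 g Co; 3.84 L O₂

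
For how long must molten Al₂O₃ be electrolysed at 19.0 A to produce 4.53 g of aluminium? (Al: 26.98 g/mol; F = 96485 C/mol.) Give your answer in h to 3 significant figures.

n(Al) = 4.53 / 26.98 = 0.1679 mol
Al³⁺ + 3e⁻ → Al, so n(e⁻) = 3 × 0.1679 = 0.5037 mol
Q = 0.5037 × 96485 = 48600 C
t = Q / I = 48600 / 19.0 = 2558 s = 0.711 h

0.711 h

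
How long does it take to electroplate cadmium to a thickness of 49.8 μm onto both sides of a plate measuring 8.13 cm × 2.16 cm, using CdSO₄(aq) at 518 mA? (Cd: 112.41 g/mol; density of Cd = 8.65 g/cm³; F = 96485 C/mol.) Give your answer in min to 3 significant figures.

83.6 min

Plated area = 2 × 8.13 × 2.16 = 35.12 cm²
Volume = 35.12 × 49.8×10⁻⁴ cm = 0.1749 cm³
m(Cd) = 0.1749 × 8.65 = 1.513 g
n(Cd) = 1.513 / 112.41 = 0.01346 mol; n(e⁻) = 2 × 0.01346 = 0.02692 mol
Q = 0.02692 × 96485 = 2597 C
t = 2597 / 0.518 = 5014 s = 83.6 min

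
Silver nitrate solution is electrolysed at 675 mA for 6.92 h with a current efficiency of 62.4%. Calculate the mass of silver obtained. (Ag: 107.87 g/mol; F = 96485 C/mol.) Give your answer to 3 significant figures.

11.7 g

Q = 0.675 × 24912 = 16820 C
n(e⁻) = 16820 / 96485 = 0.1743 mol
Ag⁺ + e⁻ → Ag, so theoretical m(Ag) = 0.1743 × 107.87 = 18.80 g
Actual mass = 62.4% × 18.80 = 11.7 g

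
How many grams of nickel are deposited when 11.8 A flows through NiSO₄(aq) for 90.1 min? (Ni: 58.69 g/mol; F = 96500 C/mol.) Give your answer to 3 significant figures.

Q = It = 11.8 × 5406 = 63790 C
Moles of electrons = 63790 / 96500 = 0.6610 mol
Ni²⁺ + 2e⁻ → Ni, so n(Ni) = 0.6610 / 2 = 0.3305 mol
m = 0.3305 × 58.69 = 19.4 g

19.4 g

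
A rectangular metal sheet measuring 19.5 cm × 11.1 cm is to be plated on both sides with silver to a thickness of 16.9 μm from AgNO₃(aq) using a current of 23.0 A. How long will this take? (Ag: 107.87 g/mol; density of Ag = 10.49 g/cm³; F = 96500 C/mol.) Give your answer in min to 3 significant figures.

4.98 min

Plated area = 2 × 19.5 × 11.1 = 432.9 cm²
Volume = 432.9 × 16.9×10⁻⁴ cm = 0.7316 cm³
m(Ag) = 0.7316 × 10.49 = 7.674 g
n(Ag) = 7.674 / 107.87 = 0.07114 mol; n(e⁻) = 0.07114 mol
Q = 0.07114 × 96500 = 6865 C
t = 6865 / 23.0 = 298.5 s = 4.98 min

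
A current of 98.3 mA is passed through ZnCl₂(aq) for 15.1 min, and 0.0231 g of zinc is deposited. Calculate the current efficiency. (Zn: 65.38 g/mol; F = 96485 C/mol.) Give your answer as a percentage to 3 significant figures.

76.6%

Q = 0.0983 × 906 = 89.06 C
n(e⁻) = 89.06 / 96485 = 9.230×10^-4 mol
Zn²⁺ + 2e⁻ → Zn, so theoretical n(Zn) = 4.615×10^-4 mol → 0.03017 g
Efficiency = 0.0231 / 0.03017 = 0.7657 = 76.6%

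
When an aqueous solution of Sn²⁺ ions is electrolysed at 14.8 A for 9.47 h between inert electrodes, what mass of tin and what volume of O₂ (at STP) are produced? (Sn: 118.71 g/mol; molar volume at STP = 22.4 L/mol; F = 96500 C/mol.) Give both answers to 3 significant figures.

Q = 14.8 × 34092 = 5.046×10^5 C; n(e⁻) = 5.046×10^5 / 96500 = 5.229 mol
Cathode: Sn²⁺ + 2e⁻ → Sn → n(Sn) = 5.229/2 = 2.615 mol → 310 g
Anode: 2H₂O → O₂ + 4H⁺ + 4e⁻ → n(O₂) = 5.229/4 = 1.307 mol → 29.3 L

310 g Sn; 29.3 L O₂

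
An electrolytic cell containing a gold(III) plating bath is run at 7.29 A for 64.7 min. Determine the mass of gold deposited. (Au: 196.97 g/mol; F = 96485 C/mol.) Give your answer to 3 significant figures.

19.3 g

Q = 7.29 A × 3882 s = 28300 C
n(e⁻) = 28300 / 96485 = 0.2933 mol
Au³⁺ + 3e⁻ → Au, so n(Au) = 0.2933 / 3 = 0.09777 mol
m = 0.09777 × 196.97 = 19.3 g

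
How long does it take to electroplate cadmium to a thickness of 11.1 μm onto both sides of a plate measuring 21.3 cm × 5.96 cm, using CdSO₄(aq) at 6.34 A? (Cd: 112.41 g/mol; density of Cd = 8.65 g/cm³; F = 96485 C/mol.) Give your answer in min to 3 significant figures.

11.0 min

Plated area = 2 × 21.3 × 5.96 = 253.9 cm²
Volume = 253.9 × 11.1×10⁻⁴ cm = 0.2818 cm³
m(Cd) = 0.2818 × 8.65 = 2.438 g
n(Cd) = 2.438 / 112.41 = 0.02169 mol; n(e⁻) = 2 × 0.02169 = 0.04338 mol
Q = 0.04338 × 96485 = 4186 C
t = 4186 / 6.34 = 660.3 s = 11.0 min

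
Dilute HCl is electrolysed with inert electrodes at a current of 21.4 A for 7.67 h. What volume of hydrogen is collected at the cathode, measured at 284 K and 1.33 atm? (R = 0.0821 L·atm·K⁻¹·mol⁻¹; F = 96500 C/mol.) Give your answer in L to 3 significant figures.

53.7 L

Q = It = 21.4 × 27612 = 5.909×10^5 C
Moles of electrons = 5.909×10^5 / 96500 = 6.123 mol
2H⁺ + 2e⁻ → H₂, so n(H₂) = 6.123 / 2 = 3.062 mol
V = nRT/P = 3.062 × 0.0821 × 284 / 1.33 = 53.68 L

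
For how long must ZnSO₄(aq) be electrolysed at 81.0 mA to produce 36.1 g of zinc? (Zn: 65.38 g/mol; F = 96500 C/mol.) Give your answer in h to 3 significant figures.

365 h

n(Zn) = 36.1 / 65.38 = 0.5522 mol
Zn²⁺ + 2e⁻ → Zn, so n(e⁻) = 2 × 0.5522 = 1.104 mol
Q = 1.104 × 96500 = 1.065×10^5 C
t = Q / I = 1.065×10^5 / 0.0810 = 1.315×10^6 s = 365 h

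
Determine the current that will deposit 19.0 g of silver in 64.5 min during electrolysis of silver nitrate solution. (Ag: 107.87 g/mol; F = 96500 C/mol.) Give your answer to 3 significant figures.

n(Ag) = 19.0 / 107.87 = 0.1761 mol
Ag⁺ + e⁻ → Ag, so n(e⁻) = 0.1761 mol
Q = 0.1761 × 96500 = 16990 C
I = Q / t = 16990 / 3870 s = 4.39 A

4.39 A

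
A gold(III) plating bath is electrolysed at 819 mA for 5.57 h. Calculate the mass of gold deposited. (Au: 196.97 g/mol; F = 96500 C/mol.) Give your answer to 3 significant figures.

Q = It = 0.819 × 20052 = 16420 C
Moles of electrons = 16420 / 96500 = 0.1702 mol
Au³⁺ + 3e⁻ → Au, so n(Au) = 0.1702 / 3 = 0.05673 mol
m = 0.05673 × 196.97 = 11.2 g

11.2 g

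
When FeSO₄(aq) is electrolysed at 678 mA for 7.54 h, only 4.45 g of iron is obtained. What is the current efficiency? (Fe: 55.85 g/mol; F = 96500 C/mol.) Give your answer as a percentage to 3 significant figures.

83.6%

Q = 0.678 × 27144 = 18400 C
n(e⁻) = 18400 / 96500 = 0.1907 mol
Fe²⁺ + 2e⁻ → Fe, so theoretical n(Fe) = 0.09535 mol → 5.325 g
Efficiency = 4.45 / 5.325 = 0.8357 = 83.6%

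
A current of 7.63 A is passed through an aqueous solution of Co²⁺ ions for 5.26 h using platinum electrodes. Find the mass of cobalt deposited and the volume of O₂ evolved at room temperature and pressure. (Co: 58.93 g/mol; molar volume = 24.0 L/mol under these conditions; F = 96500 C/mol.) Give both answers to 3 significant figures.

44.1 g Co; 8.98 L O₂

Q = 7.63 × 18936 = 1.445×10^5 C; n(e⁻) = 1.445×10^5 / 96500 = 1.497 mol
Cathode: Co²⁺ + 2e⁻ → Co → n(Co) = 1.497/2 = 0.7485 mol → 44.1 g
Anode: 2H₂O → O₂ + 4H⁺ + 4e⁻ → n(O₂) = 1.497/4 = 0.3743 mol → 8.98 L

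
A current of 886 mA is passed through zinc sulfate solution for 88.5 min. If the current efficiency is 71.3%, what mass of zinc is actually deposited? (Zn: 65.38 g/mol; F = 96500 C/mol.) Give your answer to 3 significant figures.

1.14 g

Q = 0.886 × 5310 = 4705 C
n(e⁻) = 4705 / 96500 = 0.04876 mol
Zn²⁺ + 2e⁻ → Zn, so theoretical m(Zn) = 0.02438 × 65.38 = 1.594 g
Actual mass = 71.3% × 1.594 = 1.14 g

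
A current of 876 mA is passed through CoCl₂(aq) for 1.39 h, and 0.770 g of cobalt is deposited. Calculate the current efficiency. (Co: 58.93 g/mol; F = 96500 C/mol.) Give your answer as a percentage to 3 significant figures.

57.5%

Q = 0.876 × 5004 = 4384 C
n(e⁻) = 4384 / 96500 = 0.04543 mol
Co²⁺ + 2e⁻ → Co, so theoretical n(Co) = 0.02272 mol → 1.339 g
Efficiency = 0.770 / 1.339 = 0.5751 = 57.5%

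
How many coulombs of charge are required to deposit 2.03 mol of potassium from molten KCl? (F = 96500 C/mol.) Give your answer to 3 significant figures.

K⁺ + e⁻ → K, so n(e⁻) = 1 × 2.03 = 2.030 mol
Q = 2.030 × 96500 = 1.959×10^5 C

1.96×10^5 C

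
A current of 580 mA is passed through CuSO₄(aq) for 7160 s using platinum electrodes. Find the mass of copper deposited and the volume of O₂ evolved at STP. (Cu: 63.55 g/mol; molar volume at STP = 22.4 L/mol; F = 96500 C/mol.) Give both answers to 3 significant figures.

1.37 g Cu; 0.241 L O₂

Q = 0.580 × 7160 = 4153 C; n(e⁻) = 4153 / 96500 = 0.04304 mol
Cathode: Cu²⁺ + 2e⁻ → Cu → n(Cu) = 0.04304/2 = 0.02152 mol → 1.37 g
Anode: 2H₂O → O₂ + 4H⁺ + 4e⁻ → n(O₂) = 0.04304/4 = 0.01076 mol → 0.241 L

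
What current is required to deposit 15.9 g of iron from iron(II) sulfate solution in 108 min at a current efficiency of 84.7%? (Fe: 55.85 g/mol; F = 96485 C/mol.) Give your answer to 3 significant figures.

n(Fe) = 15.9 / 55.85 = 0.2847 mol
Fe²⁺ + 2e⁻ → Fe, so n(e⁻) = 2 × 0.2847 = 0.5694 mol
Q = 0.5694 × 96485 / 0.847 = 64860 C
I = Q / t = 64860 / 6480 s = 10.0 A

10.0 A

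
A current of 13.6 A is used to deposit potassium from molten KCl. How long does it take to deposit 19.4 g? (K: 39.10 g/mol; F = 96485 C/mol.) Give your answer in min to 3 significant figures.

n(K) = 19.4 / 39.10 = 0.4962 mol
K⁺ + e⁻ → K, so n(e⁻) = 0.4962 mol
Q = 0.4962 × 96485 = 47880 C
t = Q / I = 47880 / 13.6 = 3521 s = 58.7 min

58.7 min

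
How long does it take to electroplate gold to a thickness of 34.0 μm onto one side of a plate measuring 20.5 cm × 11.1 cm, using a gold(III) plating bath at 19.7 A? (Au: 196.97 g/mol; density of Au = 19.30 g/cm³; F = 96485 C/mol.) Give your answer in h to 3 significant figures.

0.309 h

Plated area = 20.5 × 11.1 = 227.6 cm²
Volume = 227.6 × 34.0×10⁻⁴ cm = 0.7738 cm³
m(Au) = 0.7738 × 19.30 = 14.93 g
n(Au) = 14.93 / 196.97 = 0.07580 mol; n(e⁻) = 3 × 0.07580 = 0.2274 mol
Q = 0.2274 × 96485 = 21940 C
t = 21940 / 19.7 = 1114 s = 0.309 h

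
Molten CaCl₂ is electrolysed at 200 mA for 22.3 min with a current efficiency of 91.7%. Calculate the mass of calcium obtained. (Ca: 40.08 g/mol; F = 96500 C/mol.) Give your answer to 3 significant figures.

0.0510 g

Q = 0.200 × 1338 = 267.6 C
n(e⁻) = 267.6 / 96500 = 0.002773 mol
Ca²⁺ + 2e⁻ → Ca, so theoretical m(Ca) = 0.001387 × 40.08 = 0.05559 g
Actual mass = 91.7% × 0.05559 = 0.0510 g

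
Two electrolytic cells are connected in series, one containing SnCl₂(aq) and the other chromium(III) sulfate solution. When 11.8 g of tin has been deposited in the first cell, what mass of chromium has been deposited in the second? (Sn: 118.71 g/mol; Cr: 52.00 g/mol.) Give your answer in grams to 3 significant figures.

n(Sn) = 11.8 / 118.71 = 0.09940 mol
Sn²⁺ + 2e⁻ → Sn, so n(e⁻) = 2 × 0.09940 = 0.1988 mol
The cells are in series, so the same charge (and hence the same n(e⁻) = 0.1988 mol) passes through both.
Cr³⁺ + 3e⁻ → Cr, so n(Cr) = 0.1988 / 3 = 0.06627 mol
m(Cr) = 0.06627 × 52.00 = 3.45 g

3.45 g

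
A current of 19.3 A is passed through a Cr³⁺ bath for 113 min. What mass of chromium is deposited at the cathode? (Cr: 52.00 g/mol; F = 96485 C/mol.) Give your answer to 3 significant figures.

Charge passed = 19.3 × 6780 = 1.309×10^5 C
n(e⁻) = 1.309×10^5 / 96485 = 1.357 mol
Cr³⁺ + 3e⁻ → Cr, so n(Cr) = 1.357 / 3 = 0.4523 mol
m = 0.4523 × 52.00 = 23.5 g

23.5 g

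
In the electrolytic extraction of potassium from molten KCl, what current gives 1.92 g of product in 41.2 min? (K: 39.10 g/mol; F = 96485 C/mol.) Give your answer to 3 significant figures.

1.92 A

n(K) = 1.92 / 39.10 = 0.04910 mol
K⁺ + e⁻ → K, so n(e⁻) = 0.04910 mol
Q = 0.04910 × 96485 = 4737 C
I = Q / t = 4737 / 2472 s = 1.92 A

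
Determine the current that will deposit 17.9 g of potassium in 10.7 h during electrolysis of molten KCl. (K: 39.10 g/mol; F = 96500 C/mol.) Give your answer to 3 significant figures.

1.15 A

n(K) = 17.9 / 39.10 = 0.4578 mol
K⁺ + e⁻ → K, so n(e⁻) = 0.4578 mol
Q = 0.4578 × 96500 = 44180 C
I = Q / t = 44180 / 38520 s = 1.15 A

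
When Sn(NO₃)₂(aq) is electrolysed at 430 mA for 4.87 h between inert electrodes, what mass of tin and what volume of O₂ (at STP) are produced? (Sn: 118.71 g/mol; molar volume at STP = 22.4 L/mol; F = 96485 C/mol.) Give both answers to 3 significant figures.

Q = 0.430 × 17532 = 7539 C; n(e⁻) = 7539 / 96485 = 0.07814 mol
Cathode: Sn²⁺ + 2e⁻ → Sn → n(Sn) = 0.07814/2 = 0.03907 mol → 4.64 g
Anode: 2H₂O → O₂ + 4H⁺ + 4e⁻ → n(O₂) = 0.07814/4 = 0.01954 mol → 0.438 L

4.64 g Sn; 0.438 L O₂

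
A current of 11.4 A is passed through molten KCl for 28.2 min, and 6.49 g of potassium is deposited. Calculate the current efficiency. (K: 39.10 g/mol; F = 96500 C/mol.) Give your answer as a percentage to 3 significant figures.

83.0%

Q = 11.4 × 1692 = 19290 C
n(e⁻) = 19290 / 96500 = 0.1999 mol
K⁺ + e⁻ → K, so theoretical n(K) = 0.1999 mol → 7.816 g
Efficiency = 6.49 / 7.816 = 0.8303 = 83.0%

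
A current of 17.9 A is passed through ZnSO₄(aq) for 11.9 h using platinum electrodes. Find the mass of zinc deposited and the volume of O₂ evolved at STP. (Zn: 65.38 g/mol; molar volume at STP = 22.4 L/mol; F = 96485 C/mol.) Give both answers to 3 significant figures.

260 g Zn; 44.5 L O₂

Q = 17.9 × 42840 = 7.668×10^5 C; n(e⁻) = 7.668×10^5 / 96485 = 7.947 mol
Cathode: Zn²⁺ + 2e⁻ → Zn → n(Zn) = 7.947/2 = 3.974 mol → 260 g
Anode: 2H₂O → O₂ + 4H⁺ + 4e⁻ → n(O₂) = 7.947/4 = 1.987 mol → 44.5 L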